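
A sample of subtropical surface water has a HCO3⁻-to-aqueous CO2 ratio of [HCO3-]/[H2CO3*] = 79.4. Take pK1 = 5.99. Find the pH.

pH = 7.89

From K1 = [H⁺][HCO3-]/[H2CO3*]:  pH = pK1 + log₁₀([HCO3-]/[H2CO3*])
log₁₀(79.4) = +1.900
pH = 5.99 + (+1.900) = 7.89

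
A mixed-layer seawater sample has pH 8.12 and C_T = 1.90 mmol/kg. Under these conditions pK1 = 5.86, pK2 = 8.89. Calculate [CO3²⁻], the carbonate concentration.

[CO3²⁻] = 0.275 mmol/kg

α₂ = 1 / (1 + [H⁺]/K2 + [H⁺]²/(K1K2)) = 1 / (1 + 10^+0.77 + 10^-1.49)
   = 1 / (1 + 5.8884 + 0.032359) = 1/6.9208 = 0.1445
[CO3²⁻] = α₂ × DIC = 0.1445 × 1.90 = 0.275 mmol/kg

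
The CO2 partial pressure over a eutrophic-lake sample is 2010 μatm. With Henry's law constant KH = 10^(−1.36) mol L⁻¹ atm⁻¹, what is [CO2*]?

KH = 10^(−1.36) = 4.365×10^-2 mol L⁻¹ atm⁻¹
[CO2*] = KH · pCO2 = 4.365×10^-2 × 2010×10^-6 atm = 8.77×10^-5 mol/L

[CO2*] = 87.7 μmol/L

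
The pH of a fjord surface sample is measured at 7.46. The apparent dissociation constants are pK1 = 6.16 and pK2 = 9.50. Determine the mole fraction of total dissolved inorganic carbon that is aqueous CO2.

α₀ = 1 / (1 + K1/[H⁺] + K1K2/[H⁺]²) = 1 / (1 + 10^+1.30 + 10^-0.74)
   = 1 / (1 + 19.953 + 0.18197) = 1/21.135 = 0.04732

α₀ = 0.0473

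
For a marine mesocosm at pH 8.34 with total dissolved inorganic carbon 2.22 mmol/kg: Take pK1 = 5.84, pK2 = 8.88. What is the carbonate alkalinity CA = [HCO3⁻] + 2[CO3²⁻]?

CA = [HCO3⁻] + 2[CO3²⁻] = (α₁ + 2α₂)·DIC
At pH 8.34: [H⁺]/K1 = 10^-2.50 = 0.0031623, K2/[H⁺] = 10^-0.54 = 0.28840
α₁ = 1/(1 + 0.0031623 + 0.28840) = 1/1.2916 = 0.7743; α₂ = α₁·K2/[H⁺] = 0.2233
α₁ + 2α₂ = 1.2208
CA = 1.2208 × 2.22 = 2.71 mmol/kg

CA = 2.71 mmol/kg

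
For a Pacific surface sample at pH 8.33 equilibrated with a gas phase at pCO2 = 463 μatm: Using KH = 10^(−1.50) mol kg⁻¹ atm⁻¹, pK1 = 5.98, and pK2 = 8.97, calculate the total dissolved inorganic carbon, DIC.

[CO2*] = KH · pCO2 = 10^(−1.50) × 463×10^-6 = 1.464×10^-5 mol/kg
α₀ = 1/(1 + K1/[H⁺] + K1K2/[H⁺]²) = 1/(1 + 10^+2.35 + 10^+1.71) = 0.003621
DIC = [CO2*]/α₀ = 1.464×10^-5 / 0.003621 = 4.04 mmol/kg

DIC = 4.04 mmol/kg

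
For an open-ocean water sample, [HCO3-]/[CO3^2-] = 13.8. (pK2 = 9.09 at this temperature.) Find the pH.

pH = 7.95

From K2 = [H⁺][CO3^2-]/[HCO3-]:  pH = pK2 − log₁₀([HCO3-]/[CO3^2-])
log₁₀(13.8) = +1.140
pH = 9.09 − (+1.140) = 7.95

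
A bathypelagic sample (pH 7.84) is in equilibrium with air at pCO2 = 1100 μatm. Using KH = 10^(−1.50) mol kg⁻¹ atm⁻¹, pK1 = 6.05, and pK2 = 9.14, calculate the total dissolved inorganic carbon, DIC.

[CO2*] = KH · pCO2 = 10^(−1.50) × 1100×10^-6 = 3.479×10^-5 mol/kg
α₀ = 1/(1 + K1/[H⁺] + K1K2/[H⁺]²) = 1/(1 + 10^+1.79 + 10^+0.49) = 0.01521
DIC = [CO2*]/α₀ = 3.479×10^-5 / 0.01521 = 2.29 mmol/kg

DIC = 2.29 mmol/kg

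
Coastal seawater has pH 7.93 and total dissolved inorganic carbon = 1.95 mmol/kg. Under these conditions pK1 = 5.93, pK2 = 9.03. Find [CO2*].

[CO2*] = 17.9 μmol/kg

α₀ = 1 / (1 + K1/[H⁺] + K1K2/[H⁺]²) = 1 / (1 + 10^+2.00 + 10^+0.90)
   = 1 / (1 + 100.00 + 7.9433) = 1/108.94 = 0.009179
[CO2*] = α₀ × DIC = 0.009179 × 1.95 = 0.0179 mmol/kg = 17.9 μmol/kg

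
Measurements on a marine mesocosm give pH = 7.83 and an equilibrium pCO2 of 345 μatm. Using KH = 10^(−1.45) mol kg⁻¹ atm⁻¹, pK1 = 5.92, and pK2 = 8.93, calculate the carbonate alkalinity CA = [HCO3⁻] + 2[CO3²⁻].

[CO2*] = KH · pCO2 = 10^(−1.45) × 345×10^-6 = 1.224×10^-5 mol/kg
α₀ = 1/(1 + K1/[H⁺] + K1K2/[H⁺]²) = 1/(1 + 10^+1.91 + 10^+0.81) = 0.01127
DIC = [CO2*]/α₀ = 1.224×10^-5 / 0.01127 = 1.086 mmol/kg
CA = (α₁ + 2α₂)·DIC = (0.9160 + 2×0.07276) × 1.086 = 1.15 mmol/kg

CA = 1.15 mmol/kg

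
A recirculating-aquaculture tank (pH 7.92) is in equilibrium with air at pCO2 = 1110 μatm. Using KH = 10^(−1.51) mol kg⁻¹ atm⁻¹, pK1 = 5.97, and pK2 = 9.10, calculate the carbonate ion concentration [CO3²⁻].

[CO2*] = KH · pCO2 = 10^(−1.51) × 1110×10^-6 = 3.430×10^-5 mol/kg
α₀ = 1/(1 + K1/[H⁺] + K1K2/[H⁺]²) = 1/(1 + 10^+1.95 + 10^+0.77) = 0.01042
DIC = [CO2*]/α₀ = 3.430×10^-5 / 0.01042 = 3.293 mmol/kg
[CO3²⁻] = α₂·DIC; α₂ = 0.06133, so [CO3²⁻] = 0.06133 × 3.293 = 0.202 mmol/kg

[CO3²⁻] = 0.202 mmol/kg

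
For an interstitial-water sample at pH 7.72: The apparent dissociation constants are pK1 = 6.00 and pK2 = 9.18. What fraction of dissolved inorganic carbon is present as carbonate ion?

α₂ = 1 / (1 + [H⁺]/K2 + [H⁺]²/(K1K2)) = 1 / (1 + 10^+1.46 + 10^-0.26)
   = 1 / (1 + 28.840 + 0.54954) = 1/30.390 = 0.03291

α₂ = 0.0329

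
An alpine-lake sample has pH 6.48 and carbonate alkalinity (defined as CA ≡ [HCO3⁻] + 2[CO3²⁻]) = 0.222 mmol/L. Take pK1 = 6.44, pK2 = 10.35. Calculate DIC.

DIC = 0.424 mmol/L

CA = [HCO3⁻] + 2[CO3²⁻] = (α₁ + 2α₂)·DIC
At pH 6.48: [H⁺]/K1 = 10^-0.04 = 0.91201, K2/[H⁺] = 10^-3.87 = 0.00013490
α₁ = 1/(1 + 0.91201 + 0.00013490) = 1/1.9121 = 0.5230; α₂ = α₁·K2/[H⁺] = 7.055×10^-5
α₁ + 2α₂ = 0.5231
DIC = CA / (α₁ + 2α₂) = 0.222 / 0.5231 = 0.424 mmol/L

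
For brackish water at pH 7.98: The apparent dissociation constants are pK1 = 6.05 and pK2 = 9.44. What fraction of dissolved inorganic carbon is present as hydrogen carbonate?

α₁ = 0.956

α₁ = 1 / (1 + [H⁺]/K1 + K2/[H⁺]) = 1 / (1 + 10^-1.93 + 10^-1.46)
   = 1 / (1 + 0.011749 + 0.034674) = 1/1.0464 = 0.9556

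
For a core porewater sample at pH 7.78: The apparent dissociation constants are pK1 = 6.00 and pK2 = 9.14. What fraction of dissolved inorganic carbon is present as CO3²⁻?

α₂ = 1 / (1 + [H⁺]/K2 + [H⁺]²/(K1K2)) = 1 / (1 + 10^+1.36 + 10^-0.42)
   = 1 / (1 + 22.909 + 0.38019) = 1/24.289 = 0.04117

α₂ = 0.0412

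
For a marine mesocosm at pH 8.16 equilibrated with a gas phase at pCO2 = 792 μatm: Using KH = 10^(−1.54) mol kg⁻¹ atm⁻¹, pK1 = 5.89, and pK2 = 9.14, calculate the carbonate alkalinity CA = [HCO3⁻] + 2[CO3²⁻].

CA = 5.14 mmol/kg

[CO2*] = KH · pCO2 = 10^(−1.54) × 792×10^-6 = 2.284×10^-5 mol/kg
α₀ = 1/(1 + K1/[H⁺] + K1K2/[H⁺]²) = 1/(1 + 10^+2.27 + 10^+1.29) = 0.004838
DIC = [CO2*]/α₀ = 2.284×10^-5 / 0.004838 = 4.722 mmol/kg
CA = (α₁ + 2α₂)·DIC = (0.9008 + 2×0.09433) × 4.722 = 5.14 mmol/kg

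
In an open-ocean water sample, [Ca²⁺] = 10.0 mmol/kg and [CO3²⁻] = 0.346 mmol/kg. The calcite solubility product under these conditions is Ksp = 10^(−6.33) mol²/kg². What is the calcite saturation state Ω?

Ksp = 10^(−6.33) = 4.677×10^-7
Ω = [Ca²⁺][CO3²⁻]/Ksp = (10.0×10^-3)(0.346×10^-3) / 4.677×10^-7 = 7.40

Ω = 7.40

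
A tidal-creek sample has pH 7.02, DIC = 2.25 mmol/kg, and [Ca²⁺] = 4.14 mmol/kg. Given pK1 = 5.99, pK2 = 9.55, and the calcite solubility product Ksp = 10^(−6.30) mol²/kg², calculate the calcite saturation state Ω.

α₂ = 1 / (1 + [H⁺]/K2 + [H⁺]²/(K1K2)) = 1 / (1 + 10^+2.53 + 10^+1.50)
   = 1 / (1 + 338.84 + 31.623) = 1/371.47 = 0.002692
[CO3²⁻] = α₂ × DIC = 0.002692 × 2.25 = 0.006057 mmol/kg = 6.057 μmol/kg
Ksp = 10^(−6.30) = 5.012×10^-7
Ω = [Ca²⁺][CO3²⁻]/Ksp = (4.14×10^-3)(6.057×10^-6) / 5.012×10^-7 = 0.0500

Ω = 0.0500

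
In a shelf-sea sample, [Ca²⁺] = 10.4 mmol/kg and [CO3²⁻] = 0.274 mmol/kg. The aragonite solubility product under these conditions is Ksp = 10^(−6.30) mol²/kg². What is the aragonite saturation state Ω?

Ω = 5.69

Ksp = 10^(−6.30) = 5.012×10^-7
Ω = [Ca²⁺][CO3²⁻]/Ksp = (10.4×10^-3)(0.274×10^-3) / 5.012×10^-7 = 5.69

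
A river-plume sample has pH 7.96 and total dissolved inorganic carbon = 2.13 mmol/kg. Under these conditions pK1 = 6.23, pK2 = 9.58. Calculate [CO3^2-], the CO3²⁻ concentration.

[CO3²⁻] = 0.0490 mmol/kg

α₂ = 1 / (1 + [H⁺]/K2 + [H⁺]²/(K1K2)) = 1 / (1 + 10^+1.62 + 10^-0.11)
   = 1 / (1 + 41.687 + 0.77625) = 1/43.463 = 0.02301
[CO3²⁻] = α₂ × DIC = 0.02301 × 2.13 = 0.0490 mmol/kg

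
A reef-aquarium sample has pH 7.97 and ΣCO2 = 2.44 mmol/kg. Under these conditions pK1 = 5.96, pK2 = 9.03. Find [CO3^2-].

[CO3²⁻] = 0.194 mmol/kg

α₂ = 1 / (1 + [H⁺]/K2 + [H⁺]²/(K1K2)) = 1 / (1 + 10^+1.06 + 10^-0.95)
   = 1 / (1 + 11.482 + 0.11220) = 1/12.594 = 0.07940
[CO3²⁻] = α₂ × DIC = 0.07940 × 2.44 = 0.194 mmol/kg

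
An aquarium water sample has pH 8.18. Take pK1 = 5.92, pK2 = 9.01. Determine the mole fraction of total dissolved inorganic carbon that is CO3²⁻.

α₂ = 0.128

α₂ = 1 / (1 + [H⁺]/K2 + [H⁺]²/(K1K2)) = 1 / (1 + 10^+0.83 + 10^-1.43)
   = 1 / (1 + 6.7608 + 0.037154) = 1/7.7980 = 0.1282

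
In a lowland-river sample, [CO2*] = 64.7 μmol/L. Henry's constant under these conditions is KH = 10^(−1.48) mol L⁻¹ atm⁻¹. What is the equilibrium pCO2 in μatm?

KH = 10^(−1.48) = 3.311×10^-2 mol L⁻¹ atm⁻¹
pCO2 = [CO2*]/KH = 64.7×10^-6 / 3.311×10^-2 = 1.95×10^-3 atm = 1950 μatm

pCO2 = 1950 μatm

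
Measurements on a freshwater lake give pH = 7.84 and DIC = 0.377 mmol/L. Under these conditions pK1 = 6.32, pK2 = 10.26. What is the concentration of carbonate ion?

[CO3²⁻] = 1.39 μmol/L

α₂ = 1 / (1 + [H⁺]/K2 + [H⁺]²/(K1K2)) = 1 / (1 + 10^+2.42 + 10^+0.90)
   = 1 / (1 + 263.03 + 7.9433) = 1/271.97 = 0.003677
[CO3²⁻] = α₂ × DIC = 0.003677 × 0.377 = 0.00139 mmol/L = 1.39 μmol/L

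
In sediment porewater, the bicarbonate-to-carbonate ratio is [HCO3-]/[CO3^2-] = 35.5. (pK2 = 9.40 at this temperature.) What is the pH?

pH = 7.85

From K2 = [H⁺][CO3^2-]/[HCO3-]:  pH = pK2 − log₁₀([HCO3-]/[CO3^2-])
log₁₀(35.5) = +1.550
pH = 9.40 − (+1.550) = 7.85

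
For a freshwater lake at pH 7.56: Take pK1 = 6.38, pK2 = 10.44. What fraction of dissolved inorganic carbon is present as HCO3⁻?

α₁ = 1 / (1 + [H⁺]/K1 + K2/[H⁺]) = 1 / (1 + 10^-1.18 + 10^-2.88)
   = 1 / (1 + 0.066069 + 0.0013183) = 1/1.0674 = 0.9369

α₁ = 0.937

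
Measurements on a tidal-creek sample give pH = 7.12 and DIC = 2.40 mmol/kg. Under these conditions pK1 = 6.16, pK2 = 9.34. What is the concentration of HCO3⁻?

α₁ = 1 / (1 + [H⁺]/K1 + K2/[H⁺]) = 1 / (1 + 10^-0.96 + 10^-2.22)
   = 1 / (1 + 0.10965 + 0.0060256) = 1/1.1157 = 0.8963
[HCO3⁻] = α₁ × DIC = 0.8963 × 2.40 = 2.15 mmol/kg

[HCO3⁻] = 2.15 mmol/kg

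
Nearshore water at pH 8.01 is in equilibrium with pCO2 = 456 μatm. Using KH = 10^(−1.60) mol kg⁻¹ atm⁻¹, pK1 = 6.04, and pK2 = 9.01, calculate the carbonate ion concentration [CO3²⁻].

[CO2*] = KH · pCO2 = 10^(−1.60) × 456×10^-6 = 1.145×10^-5 mol/kg
α₀ = 1/(1 + K1/[H⁺] + K1K2/[H⁺]²) = 1/(1 + 10^+1.97 + 10^+0.97) = 0.009647
DIC = [CO2*]/α₀ = 1.145×10^-5 / 0.009647 = 1.187 mmol/kg
[CO3²⁻] = α₂·DIC; α₂ = 0.09003, so [CO3²⁻] = 0.09003 × 1.187 = 0.107 mmol/kg

[CO3²⁻] = 0.107 mmol/kg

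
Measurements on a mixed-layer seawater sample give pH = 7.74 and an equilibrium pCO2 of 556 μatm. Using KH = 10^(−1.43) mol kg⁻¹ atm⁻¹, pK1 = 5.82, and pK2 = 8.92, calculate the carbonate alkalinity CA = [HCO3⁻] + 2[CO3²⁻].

[CO2*] = KH · pCO2 = 10^(−1.43) × 556×10^-6 = 2.066×10^-5 mol/kg
α₀ = 1/(1 + K1/[H⁺] + K1K2/[H⁺]²) = 1/(1 + 10^+1.92 + 10^+0.74) = 0.01115
DIC = [CO2*]/α₀ = 2.066×10^-5 / 0.01115 = 1.852 mmol/kg
CA = (α₁ + 2α₂)·DIC = (0.9276 + 2×0.06128) × 1.852 = 1.95 mmol/kg

CA = 1.95 mmol/kg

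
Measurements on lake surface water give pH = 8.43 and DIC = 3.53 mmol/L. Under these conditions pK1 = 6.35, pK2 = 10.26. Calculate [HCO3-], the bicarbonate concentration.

α₁ = 1 / (1 + [H⁺]/K1 + K2/[H⁺]) = 1 / (1 + 10^-2.08 + 10^-1.83)
   = 1 / (1 + 0.0083176 + 0.014791) = 1/1.0231 = 0.9774
[HCO3⁻] = α₁ × DIC = 0.9774 × 3.53 = 3.45 mmol/L

[HCO3⁻] = 3.45 mmol/L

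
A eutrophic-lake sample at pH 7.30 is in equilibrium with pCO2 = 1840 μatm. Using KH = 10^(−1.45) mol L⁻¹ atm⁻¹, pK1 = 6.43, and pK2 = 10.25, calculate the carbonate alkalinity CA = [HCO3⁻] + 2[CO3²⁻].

[CO2*] = KH · pCO2 = 10^(−1.45) × 1840×10^-6 = 6.529×10^-5 mol/L
α₀ = 1/(1 + K1/[H⁺] + K1K2/[H⁺]²) = 1/(1 + 10^+0.87 + 10^-2.08) = 0.1187
DIC = [CO2*]/α₀ = 6.529×10^-5 / 0.1187 = 0.5498 mmol/L
CA = (α₁ + 2α₂)·DIC = (0.8803 + 2×0.0009877) × 0.5498 = 0.485 mmol/L

CA = 0.485 mmol/L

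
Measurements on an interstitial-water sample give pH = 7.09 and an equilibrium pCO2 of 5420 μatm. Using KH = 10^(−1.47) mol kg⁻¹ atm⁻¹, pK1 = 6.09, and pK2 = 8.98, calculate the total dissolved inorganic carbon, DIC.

[CO2*] = KH · pCO2 = 10^(−1.47) × 5420×10^-6 = 1.837×10^-4 mol/kg
α₀ = 1/(1 + K1/[H⁺] + K1K2/[H⁺]²) = 1/(1 + 10^+1.00 + 10^-0.89) = 0.08986
DIC = [CO2*]/α₀ = 1.837×10^-4 / 0.08986 = 2.04 mmol/kg

DIC = 2.04 mmol/kg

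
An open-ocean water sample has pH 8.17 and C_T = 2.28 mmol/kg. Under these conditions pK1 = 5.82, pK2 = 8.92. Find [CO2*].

α₀ = 1 / (1 + K1/[H⁺] + K1K2/[H⁺]²) = 1 / (1 + 10^+2.35 + 10^+1.60)
   = 1 / (1 + 223.87 + 39.811) = 1/264.68 = 0.003778
[CO2*] = α₀ × DIC = 0.003778 × 2.28 = 0.00861 mmol/kg = 8.61 μmol/kg

[CO2*] = 8.61 μmol/kg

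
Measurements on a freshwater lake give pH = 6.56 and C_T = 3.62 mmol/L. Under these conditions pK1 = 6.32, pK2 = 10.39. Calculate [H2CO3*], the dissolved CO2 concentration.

[CO2*] = 1.32 mmol/L

α₀ = 1 / (1 + K1/[H⁺] + K1K2/[H⁺]²) = 1 / (1 + 10^+0.24 + 10^-3.59)
   = 1 / (1 + 1.7378 + 0.00025704) = 1/2.7381 = 0.3652
[CO2*] = α₀ × DIC = 0.3652 × 3.62 = 1.32 mmol/L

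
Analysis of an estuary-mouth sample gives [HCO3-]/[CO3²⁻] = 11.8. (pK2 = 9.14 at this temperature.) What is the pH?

From K2 = [H⁺][CO3²⁻]/[HCO3-]:  pH = pK2 − log₁₀([HCO3-]/[CO3²⁻])
log₁₀(11.8) = +1.072
pH = 9.14 − (+1.072) = 8.07

pH = 8.07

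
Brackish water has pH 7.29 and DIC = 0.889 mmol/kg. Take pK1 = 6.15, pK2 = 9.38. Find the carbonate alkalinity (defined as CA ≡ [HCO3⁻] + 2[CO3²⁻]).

CA = 0.836 mmol/kg

CA = [HCO3⁻] + 2[CO3²⁻] = (α₁ + 2α₂)·DIC
At pH 7.29: [H⁺]/K1 = 10^-1.14 = 0.072444, K2/[H⁺] = 10^-2.09 = 0.0081283
α₁ = 1/(1 + 0.072444 + 0.0081283) = 1/1.0806 = 0.9254; α₂ = α₁·K2/[H⁺] = 0.007522
α₁ + 2α₂ = 0.9405
CA = 0.9405 × 0.889 = 0.836 mmol/kg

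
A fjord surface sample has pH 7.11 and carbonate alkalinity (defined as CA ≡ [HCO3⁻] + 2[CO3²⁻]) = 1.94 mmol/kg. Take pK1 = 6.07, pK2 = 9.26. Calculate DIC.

CA = [HCO3⁻] + 2[CO3²⁻] = (α₁ + 2α₂)·DIC
At pH 7.11: [H⁺]/K1 = 10^-1.04 = 0.091201, K2/[H⁺] = 10^-2.15 = 0.0070795
α₁ = 1/(1 + 0.091201 + 0.0070795) = 1/1.0983 = 0.9105; α₂ = α₁·K2/[H⁺] = 0.006446
α₁ + 2α₂ = 0.9234
DIC = CA / (α₁ + 2α₂) = 1.94 / 0.9234 = 2.10 mmol/kg

DIC = 2.10 mmol/kg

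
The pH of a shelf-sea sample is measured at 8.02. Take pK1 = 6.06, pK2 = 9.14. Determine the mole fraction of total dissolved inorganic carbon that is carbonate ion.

α₂ = 0.0698

α₂ = 1 / (1 + [H⁺]/K2 + [H⁺]²/(K1K2)) = 1 / (1 + 10^+1.12 + 10^-0.84)
   = 1 / (1 + 13.183 + 0.14454) = 1/14.327 = 0.06980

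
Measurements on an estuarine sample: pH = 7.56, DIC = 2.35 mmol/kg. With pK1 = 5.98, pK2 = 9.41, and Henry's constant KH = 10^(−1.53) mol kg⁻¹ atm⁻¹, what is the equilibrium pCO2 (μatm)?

pCO2 = 2010 μatm

α₀ = 1 / (1 + K1/[H⁺] + K1K2/[H⁺]²) = 1 / (1 + 10^+1.58 + 10^-0.27)
   = 1 / (1 + 38.019 + 0.53703) = 1/39.556 = 0.02528
[CO2*] = α₀ × DIC = 0.02528 × 2.35 = 0.05941 mmol/kg
pCO2 = [CO2*]/KH = 5.941×10^-5 / 2.951×10^-2 = 2010 μatm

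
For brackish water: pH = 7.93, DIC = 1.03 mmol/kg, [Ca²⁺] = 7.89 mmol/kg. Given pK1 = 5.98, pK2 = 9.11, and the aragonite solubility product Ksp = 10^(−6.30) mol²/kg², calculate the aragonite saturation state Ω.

Ω = 0.994

α₂ = 1 / (1 + [H⁺]/K2 + [H⁺]²/(K1K2)) = 1 / (1 + 10^+1.18 + 10^-0.77)
   = 1 / (1 + 15.136 + 0.16982) = 1/16.305 = 0.06133
[CO3²⁻] = α₂ × DIC = 0.06133 × 1.03 = 0.06317 mmol/kg
Ksp = 10^(−6.30) = 5.012×10^-7
Ω = [Ca²⁺][CO3²⁻]/Ksp = (7.89×10^-3)(6.317×10^-5) / 5.012×10^-7 = 0.994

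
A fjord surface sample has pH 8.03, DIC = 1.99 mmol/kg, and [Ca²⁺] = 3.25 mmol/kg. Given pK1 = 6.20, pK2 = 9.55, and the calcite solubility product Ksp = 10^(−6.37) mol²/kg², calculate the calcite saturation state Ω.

α₂ = 1 / (1 + [H⁺]/K2 + [H⁺]²/(K1K2)) = 1 / (1 + 10^+1.52 + 10^-0.31)
   = 1 / (1 + 33.113 + 0.48978) = 1/34.603 = 0.02890
[CO3²⁻] = α₂ × DIC = 0.02890 × 1.99 = 0.05751 mmol/kg
Ksp = 10^(−6.37) = 4.266×10^-7
Ω = [Ca²⁺][CO3²⁻]/Ksp = (3.25×10^-3)(5.751×10^-5) / 4.266×10^-7 = 0.438

Ω = 0.438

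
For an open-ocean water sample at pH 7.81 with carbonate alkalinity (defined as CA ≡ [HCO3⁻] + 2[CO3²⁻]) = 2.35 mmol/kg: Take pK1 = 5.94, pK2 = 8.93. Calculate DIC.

DIC = 2.22 mmol/kg

CA = [HCO3⁻] + 2[CO3²⁻] = (α₁ + 2α₂)·DIC
At pH 7.81: [H⁺]/K1 = 10^-1.87 = 0.013490, K2/[H⁺] = 10^-1.12 = 0.075858
α₁ = 1/(1 + 0.013490 + 0.075858) = 1/1.0893 = 0.9180; α₂ = α₁·K2/[H⁺] = 0.06964
α₁ + 2α₂ = 1.0573
DIC = CA / (α₁ + 2α₂) = 2.35 / 1.0573 = 2.22 mmol/kg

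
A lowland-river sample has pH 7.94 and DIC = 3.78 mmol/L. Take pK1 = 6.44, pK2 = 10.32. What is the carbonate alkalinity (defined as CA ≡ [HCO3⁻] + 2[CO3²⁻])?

CA = [HCO3⁻] + 2[CO3²⁻] = (α₁ + 2α₂)·DIC
At pH 7.94: [H⁺]/K1 = 10^-1.50 = 0.031623, K2/[H⁺] = 10^-2.38 = 0.0041687
α₁ = 1/(1 + 0.031623 + 0.0041687) = 1/1.0358 = 0.9654; α₂ = α₁·K2/[H⁺] = 0.004025
α₁ + 2α₂ = 0.9735
CA = 0.9735 × 3.78 = 3.68 mmol/L

CA = 3.68 mmol/L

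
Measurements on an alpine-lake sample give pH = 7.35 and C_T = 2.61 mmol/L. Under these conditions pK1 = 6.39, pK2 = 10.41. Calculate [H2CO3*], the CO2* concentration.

α₀ = 1 / (1 + K1/[H⁺] + K1K2/[H⁺]²) = 1 / (1 + 10^+0.96 + 10^-2.10)
   = 1 / (1 + 9.1201 + 0.0079433) = 1/10.128 = 0.09874
[CO2*] = α₀ × DIC = 0.09874 × 2.61 = 0.258 mmol/L

[CO2*] = 0.258 mmol/L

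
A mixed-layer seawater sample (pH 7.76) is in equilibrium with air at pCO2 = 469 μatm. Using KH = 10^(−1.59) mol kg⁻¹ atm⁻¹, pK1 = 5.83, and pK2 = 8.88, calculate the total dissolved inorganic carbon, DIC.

DIC = 1.12 mmol/kg

[CO2*] = KH · pCO2 = 10^(−1.59) × 469×10^-6 = 1.206×10^-5 mol/kg
α₀ = 1/(1 + K1/[H⁺] + K1K2/[H⁺]²) = 1/(1 + 10^+1.93 + 10^+0.81) = 0.01080
DIC = [CO2*]/α₀ = 1.206×10^-5 / 0.01080 = 1.12 mmol/kg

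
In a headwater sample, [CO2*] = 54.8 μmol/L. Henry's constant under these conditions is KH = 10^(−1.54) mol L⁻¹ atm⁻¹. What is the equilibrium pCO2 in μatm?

KH = 10^(−1.54) = 2.884×10^-2 mol L⁻¹ atm⁻¹
pCO2 = [CO2*]/KH = 54.8×10^-6 / 2.884×10^-2 = 1.90×10^-3 atm = 1900 μatm

pCO2 = 1900 μatm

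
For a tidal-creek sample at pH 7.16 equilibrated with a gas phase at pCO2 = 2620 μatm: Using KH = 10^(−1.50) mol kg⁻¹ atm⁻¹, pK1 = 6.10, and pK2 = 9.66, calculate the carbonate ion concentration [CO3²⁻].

[CO3²⁻] = 3.01 μmol/kg

[CO2*] = KH · pCO2 = 10^(−1.50) × 2620×10^-6 = 8.285×10^-5 mol/kg
α₀ = 1/(1 + K1/[H⁺] + K1K2/[H⁺]²) = 1/(1 + 10^+1.06 + 10^-1.44) = 0.07989
DIC = [CO2*]/α₀ = 8.285×10^-5 / 0.07989 = 1.037 mmol/kg
[CO3²⁻] = α₂·DIC; α₂ = 0.002900, so [CO3²⁻] = 0.002900 × 1.037 = 0.00301 mmol/kg = 3.01 μmol/kg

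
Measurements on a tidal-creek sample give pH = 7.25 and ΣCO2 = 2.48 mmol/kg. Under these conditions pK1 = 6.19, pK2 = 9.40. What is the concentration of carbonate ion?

[CO3²⁻] = 16.0 μmol/kg

α₂ = 1 / (1 + [H⁺]/K2 + [H⁺]²/(K1K2)) = 1 / (1 + 10^+2.15 + 10^+1.09)
   = 1 / (1 + 141.25 + 12.303) = 1/154.56 = 0.006470
[CO3²⁻] = α₂ × DIC = 0.006470 × 2.48 = 0.0160 mmol/kg = 16.0 μmol/kg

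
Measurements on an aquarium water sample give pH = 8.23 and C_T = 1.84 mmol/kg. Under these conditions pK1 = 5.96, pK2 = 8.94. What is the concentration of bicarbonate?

α₁ = 1 / (1 + [H⁺]/K1 + K2/[H⁺]) = 1 / (1 + 10^-2.27 + 10^-0.71)
   = 1 / (1 + 0.0053703 + 0.19498) = 1/1.2004 = 0.8331
[HCO3⁻] = α₁ × DIC = 0.8331 × 1.84 = 1.53 mmol/kg

[HCO3⁻] = 1.53 mmol/kg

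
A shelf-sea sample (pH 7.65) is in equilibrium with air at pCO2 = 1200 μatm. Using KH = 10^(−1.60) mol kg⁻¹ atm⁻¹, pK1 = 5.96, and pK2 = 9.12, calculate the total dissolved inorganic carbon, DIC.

[CO2*] = KH · pCO2 = 10^(−1.60) × 1200×10^-6 = 3.014×10^-5 mol/kg
α₀ = 1/(1 + K1/[H⁺] + K1K2/[H⁺]²) = 1/(1 + 10^+1.69 + 10^+0.22) = 0.01937
DIC = [CO2*]/α₀ = 3.014×10^-5 / 0.01937 = 1.56 mmol/kg

DIC = 1.56 mmol/kg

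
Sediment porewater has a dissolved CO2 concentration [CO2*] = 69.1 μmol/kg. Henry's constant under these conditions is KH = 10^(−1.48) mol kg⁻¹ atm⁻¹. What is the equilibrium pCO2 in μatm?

pCO2 = 2090 μatm

KH = 10^(−1.48) = 3.311×10^-2 mol kg⁻¹ atm⁻¹
pCO2 = [CO2*]/KH = 69.1×10^-6 / 3.311×10^-2 = 2.09×10^-3 atm = 2090 μatm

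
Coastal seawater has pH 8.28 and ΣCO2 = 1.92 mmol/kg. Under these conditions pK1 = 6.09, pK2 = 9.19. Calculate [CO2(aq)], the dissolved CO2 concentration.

α₀ = 1 / (1 + K1/[H⁺] + K1K2/[H⁺]²) = 1 / (1 + 10^+2.19 + 10^+1.28)
   = 1 / (1 + 154.88 + 19.055) = 1/174.94 = 0.005716
[CO2*] = α₀ × DIC = 0.005716 × 1.92 = 0.0110 mmol/kg = 11.0 μmol/kg

[CO2*] = 11.0 μmol/kg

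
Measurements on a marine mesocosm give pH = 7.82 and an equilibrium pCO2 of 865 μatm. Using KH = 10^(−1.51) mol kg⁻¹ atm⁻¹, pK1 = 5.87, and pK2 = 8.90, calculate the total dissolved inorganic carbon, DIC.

[CO2*] = KH · pCO2 = 10^(−1.51) × 865×10^-6 = 2.673×10^-5 mol/kg
α₀ = 1/(1 + K1/[H⁺] + K1K2/[H⁺]²) = 1/(1 + 10^+1.95 + 10^+0.87) = 0.01025
DIC = [CO2*]/α₀ = 2.673×10^-5 / 0.01025 = 2.61 mmol/kg

DIC = 2.61 mmol/kg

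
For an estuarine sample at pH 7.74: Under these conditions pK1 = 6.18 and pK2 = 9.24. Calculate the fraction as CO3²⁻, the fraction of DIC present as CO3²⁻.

α₂ = 0.0299

α₂ = 1 / (1 + [H⁺]/K2 + [H⁺]²/(K1K2)) = 1 / (1 + 10^+1.50 + 10^-0.06)
   = 1 / (1 + 31.623 + 0.87096) = 1/33.494 = 0.02986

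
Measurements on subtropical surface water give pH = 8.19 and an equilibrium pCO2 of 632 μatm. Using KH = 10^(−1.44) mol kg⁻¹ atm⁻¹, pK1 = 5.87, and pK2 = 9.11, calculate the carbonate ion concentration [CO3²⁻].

[CO2*] = KH · pCO2 = 10^(−1.44) × 632×10^-6 = 2.295×10^-5 mol/kg
α₀ = 1/(1 + K1/[H⁺] + K1K2/[H⁺]²) = 1/(1 + 10^+2.32 + 10^+1.40) = 0.004254
DIC = [CO2*]/α₀ = 2.295×10^-5 / 0.004254 = 5.394 mmol/kg
[CO3²⁻] = α₂·DIC; α₂ = 0.1069, so [CO3²⁻] = 0.1069 × 5.394 = 0.576 mmol/kg

[CO3²⁻] = 0.576 mmol/kg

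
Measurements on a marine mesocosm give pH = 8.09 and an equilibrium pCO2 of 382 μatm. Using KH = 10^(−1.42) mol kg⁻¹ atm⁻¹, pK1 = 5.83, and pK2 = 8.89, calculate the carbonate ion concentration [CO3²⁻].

[CO3²⁻] = 0.419 mmol/kg

[CO2*] = KH · pCO2 = 10^(−1.42) × 382×10^-6 = 1.452×10^-5 mol/kg
α₀ = 1/(1 + K1/[H⁺] + K1K2/[H⁺]²) = 1/(1 + 10^+2.26 + 10^+1.46) = 0.004721
DIC = [CO2*]/α₀ = 1.452×10^-5 / 0.004721 = 3.076 mmol/kg
[CO3²⁻] = α₂·DIC; α₂ = 0.1362, so [CO3²⁻] = 0.1362 × 3.076 = 0.419 mmol/kg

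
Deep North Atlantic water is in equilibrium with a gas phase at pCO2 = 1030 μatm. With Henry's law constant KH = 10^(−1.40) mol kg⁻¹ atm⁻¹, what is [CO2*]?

KH = 10^(−1.40) = 3.981×10^-2 mol kg⁻¹ atm⁻¹
[CO2*] = KH · pCO2 = 3.981×10^-2 × 1030×10^-6 atm = 4.10×10^-5 mol/kg

[CO2*] = 41.0 μmol/kg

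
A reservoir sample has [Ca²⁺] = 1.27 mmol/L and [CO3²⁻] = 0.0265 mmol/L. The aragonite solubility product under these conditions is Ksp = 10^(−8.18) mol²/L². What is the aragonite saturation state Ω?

Ω = 5.09

Ksp = 10^(−8.18) = 6.607×10^-9
Ω = [Ca²⁺][CO3²⁻]/Ksp = (1.27×10^-3)(0.0265×10^-3) / 6.607×10^-9 = 5.09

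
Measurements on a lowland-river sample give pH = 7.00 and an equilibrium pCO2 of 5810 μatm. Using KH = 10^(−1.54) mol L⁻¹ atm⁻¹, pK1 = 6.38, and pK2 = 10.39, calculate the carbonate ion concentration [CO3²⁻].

[CO3²⁻] = 0.285 μmol/L

[CO2*] = KH · pCO2 = 10^(−1.54) × 5810×10^-6 = 1.676×10^-4 mol/L
α₀ = 1/(1 + K1/[H⁺] + K1K2/[H⁺]²) = 1/(1 + 10^+0.62 + 10^-2.77) = 0.1934
DIC = [CO2*]/α₀ = 1.676×10^-4 / 0.1934 = 0.8664 mmol/L
[CO3²⁻] = α₂·DIC; α₂ = 0.0003285, so [CO3²⁻] = 0.0003285 × 0.8664 = 0.000285 mmol/L = 0.285 μmol/L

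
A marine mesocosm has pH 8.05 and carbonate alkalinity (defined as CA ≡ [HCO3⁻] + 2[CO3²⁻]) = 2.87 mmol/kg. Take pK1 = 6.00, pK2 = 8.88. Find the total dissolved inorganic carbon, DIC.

CA = [HCO3⁻] + 2[CO3²⁻] = (α₁ + 2α₂)·DIC
At pH 8.05: [H⁺]/K1 = 10^-2.05 = 0.0089125, K2/[H⁺] = 10^-0.83 = 0.14791
α₁ = 1/(1 + 0.0089125 + 0.14791) = 1/1.1568 = 0.8644; α₂ = α₁·K2/[H⁺] = 0.1279
α₁ + 2α₂ = 1.1202
DIC = CA / (α₁ + 2α₂) = 2.87 / 1.1202 = 2.56 mmol/kg

DIC = 2.56 mmol/kg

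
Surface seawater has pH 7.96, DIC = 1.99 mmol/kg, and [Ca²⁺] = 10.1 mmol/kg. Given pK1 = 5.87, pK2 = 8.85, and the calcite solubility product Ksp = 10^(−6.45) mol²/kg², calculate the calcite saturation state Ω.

Ω = 6.42

α₂ = 1 / (1 + [H⁺]/K2 + [H⁺]²/(K1K2)) = 1 / (1 + 10^+0.89 + 10^-1.20)
   = 1 / (1 + 7.7625 + 0.063096) = 1/8.8256 = 0.1133
[CO3²⁻] = α₂ × DIC = 0.1133 × 1.99 = 0.2255 mmol/kg
Ksp = 10^(−6.45) = 3.548×10^-7
Ω = [Ca²⁺][CO3²⁻]/Ksp = (10.1×10^-3)(2.255×10^-4) / 3.548×10^-7 = 6.42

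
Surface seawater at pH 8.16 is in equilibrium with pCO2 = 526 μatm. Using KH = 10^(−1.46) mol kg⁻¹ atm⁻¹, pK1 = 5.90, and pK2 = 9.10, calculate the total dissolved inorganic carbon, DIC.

DIC = 3.72 mmol/kg

[CO2*] = KH · pCO2 = 10^(−1.46) × 526×10^-6 = 1.824×10^-5 mol/kg
α₀ = 1/(1 + K1/[H⁺] + K1K2/[H⁺]²) = 1/(1 + 10^+2.26 + 10^+1.32) = 0.004905
DIC = [CO2*]/α₀ = 1.824×10^-5 / 0.004905 = 3.72 mmol/kg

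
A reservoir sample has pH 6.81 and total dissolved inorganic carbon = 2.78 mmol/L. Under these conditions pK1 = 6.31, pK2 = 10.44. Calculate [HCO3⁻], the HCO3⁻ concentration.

α₁ = 1 / (1 + [H⁺]/K1 + K2/[H⁺]) = 1 / (1 + 10^-0.50 + 10^-3.63)
   = 1 / (1 + 0.31623 + 0.00023442) = 1/1.3165 = 0.7596
[HCO3⁻] = α₁ × DIC = 0.7596 × 2.78 = 2.11 mmol/L

[HCO3⁻] = 2.11 mmol/L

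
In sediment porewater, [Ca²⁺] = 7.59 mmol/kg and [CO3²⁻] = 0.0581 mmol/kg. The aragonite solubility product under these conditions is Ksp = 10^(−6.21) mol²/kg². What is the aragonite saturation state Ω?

Ω = 0.715

Ksp = 10^(−6.21) = 6.166×10^-7
Ω = [Ca²⁺][CO3²⁻]/Ksp = (7.59×10^-3)(0.0581×10^-3) / 6.166×10^-7 = 0.715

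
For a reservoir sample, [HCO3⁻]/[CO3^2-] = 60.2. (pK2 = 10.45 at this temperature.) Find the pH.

From K2 = [H⁺][CO3^2-]/[HCO3⁻]:  pH = pK2 − log₁₀([HCO3⁻]/[CO3^2-])
log₁₀(60.2) = +1.780
pH = 10.45 − (+1.780) = 8.67

pH = 8.67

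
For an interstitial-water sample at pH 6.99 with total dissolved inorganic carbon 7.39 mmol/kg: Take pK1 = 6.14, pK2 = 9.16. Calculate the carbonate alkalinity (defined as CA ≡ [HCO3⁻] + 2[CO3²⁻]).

CA = 6.52 mmol/kg

CA = [HCO3⁻] + 2[CO3²⁻] = (α₁ + 2α₂)·DIC
At pH 6.99: [H⁺]/K1 = 10^-0.85 = 0.14125, K2/[H⁺] = 10^-2.17 = 0.0067608
α₁ = 1/(1 + 0.14125 + 0.0067608) = 1/1.1480 = 0.8711; α₂ = α₁·K2/[H⁺] = 0.005889
α₁ + 2α₂ = 0.8828
CA = 0.8828 × 7.39 = 6.52 mmol/kg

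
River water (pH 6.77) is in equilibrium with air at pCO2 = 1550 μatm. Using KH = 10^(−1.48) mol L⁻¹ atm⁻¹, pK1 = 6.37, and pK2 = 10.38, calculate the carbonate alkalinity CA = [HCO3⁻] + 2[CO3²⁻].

[CO2*] = KH · pCO2 = 10^(−1.48) × 1550×10^-6 = 5.133×10^-5 mol/L
α₀ = 1/(1 + K1/[H⁺] + K1K2/[H⁺]²) = 1/(1 + 10^+0.40 + 10^-3.21) = 0.2847
DIC = [CO2*]/α₀ = 5.133×10^-5 / 0.2847 = 0.1803 mmol/L
CA = (α₁ + 2α₂)·DIC = (0.7151 + 2×0.0001755) × 0.1803 = 0.129 mmol/L

CA = 0.129 mmol/L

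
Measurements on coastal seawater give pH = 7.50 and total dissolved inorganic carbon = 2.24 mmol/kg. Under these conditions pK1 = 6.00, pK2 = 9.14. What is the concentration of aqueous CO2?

α₀ = 1 / (1 + K1/[H⁺] + K1K2/[H⁺]²) = 1 / (1 + 10^+1.50 + 10^-0.14)
   = 1 / (1 + 31.623 + 0.72444) = 1/33.347 = 0.02999
[CO2*] = α₀ × DIC = 0.02999 × 2.24 = 0.0672 mmol/kg

[CO2*] = 0.0672 mmol/kg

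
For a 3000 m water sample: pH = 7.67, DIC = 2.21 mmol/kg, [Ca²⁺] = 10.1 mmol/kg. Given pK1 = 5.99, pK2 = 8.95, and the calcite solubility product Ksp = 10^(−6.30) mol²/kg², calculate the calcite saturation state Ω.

Ω = 2.18

α₂ = 1 / (1 + [H⁺]/K2 + [H⁺]²/(K1K2)) = 1 / (1 + 10^+1.28 + 10^-0.40)
   = 1 / (1 + 19.055 + 0.39811) = 1/20.453 = 0.04889
[CO3²⁻] = α₂ × DIC = 0.04889 × 2.21 = 0.1081 mmol/kg
Ksp = 10^(−6.30) = 5.012×10^-7
Ω = [Ca²⁺][CO3²⁻]/Ksp = (10.1×10^-3)(1.081×10^-4) / 5.012×10^-7 = 2.18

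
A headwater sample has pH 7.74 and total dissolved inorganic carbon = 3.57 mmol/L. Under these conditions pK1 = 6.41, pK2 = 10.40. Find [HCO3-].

α₁ = 1 / (1 + [H⁺]/K1 + K2/[H⁺]) = 1 / (1 + 10^-1.33 + 10^-2.66)
   = 1 / (1 + 0.046774 + 0.0021878) = 1/1.0490 = 0.9533
[HCO3⁻] = α₁ × DIC = 0.9533 × 3.57 = 3.40 mmol/L

[HCO3⁻] = 3.40 mmol/L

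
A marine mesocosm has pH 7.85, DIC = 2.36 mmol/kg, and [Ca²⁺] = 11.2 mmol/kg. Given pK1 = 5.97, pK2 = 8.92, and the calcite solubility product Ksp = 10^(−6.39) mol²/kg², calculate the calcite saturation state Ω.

α₂ = 1 / (1 + [H⁺]/K2 + [H⁺]²/(K1K2)) = 1 / (1 + 10^+1.07 + 10^-0.81)
   = 1 / (1 + 11.749 + 0.15488) = 1/12.904 = 0.07750
[CO3²⁻] = α₂ × DIC = 0.07750 × 2.36 = 0.1829 mmol/kg
Ksp = 10^(−6.39) = 4.074×10^-7
Ω = [Ca²⁺][CO3²⁻]/Ksp = (11.2×10^-3)(1.829×10^-4) / 4.074×10^-7 = 5.03

Ω = 5.03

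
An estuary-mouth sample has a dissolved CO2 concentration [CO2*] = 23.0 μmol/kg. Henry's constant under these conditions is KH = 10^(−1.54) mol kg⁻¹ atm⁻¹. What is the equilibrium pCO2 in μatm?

KH = 10^(−1.54) = 2.884×10^-2 mol kg⁻¹ atm⁻¹
pCO2 = [CO2*]/KH = 23.0×10^-6 / 2.884×10^-2 = 7.97×10^-4 atm = 797 μatm

pCO2 = 797 μatm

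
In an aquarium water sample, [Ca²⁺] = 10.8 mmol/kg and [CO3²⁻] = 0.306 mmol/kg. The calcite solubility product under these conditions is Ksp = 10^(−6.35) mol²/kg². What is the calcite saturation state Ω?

Ksp = 10^(−6.35) = 4.467×10^-7
Ω = [Ca²⁺][CO3²⁻]/Ksp = (10.8×10^-3)(0.306×10^-3) / 4.467×10^-7 = 7.40

Ω = 7.40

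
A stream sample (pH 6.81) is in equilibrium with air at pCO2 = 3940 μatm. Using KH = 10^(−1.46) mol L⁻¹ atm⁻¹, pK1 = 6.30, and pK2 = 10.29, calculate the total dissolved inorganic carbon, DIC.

[CO2*] = KH · pCO2 = 10^(−1.46) × 3940×10^-6 = 1.366×10^-4 mol/L
α₀ = 1/(1 + K1/[H⁺] + K1K2/[H⁺]²) = 1/(1 + 10^+0.51 + 10^-2.97) = 0.2360
DIC = [CO2*]/α₀ = 1.366×10^-4 / 0.2360 = 0.579 mmol/L

DIC = 0.579 mmol/L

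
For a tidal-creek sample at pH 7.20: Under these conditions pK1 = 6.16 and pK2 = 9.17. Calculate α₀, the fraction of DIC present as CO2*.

α₀ = 0.0828

α₀ = 1 / (1 + K1/[H⁺] + K1K2/[H⁺]²) = 1 / (1 + 10^+1.04 + 10^-0.93)
   = 1 / (1 + 10.965 + 0.11749) = 1/12.082 = 0.08277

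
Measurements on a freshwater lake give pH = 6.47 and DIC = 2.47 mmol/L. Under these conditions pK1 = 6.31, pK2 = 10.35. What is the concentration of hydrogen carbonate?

α₁ = 1 / (1 + [H⁺]/K1 + K2/[H⁺]) = 1 / (1 + 10^-0.16 + 10^-3.88)
   = 1 / (1 + 0.69183 + 0.00013183) = 1/1.6920 = 0.5910
[HCO3⁻] = α₁ × DIC = 0.5910 × 2.47 = 1.46 mmol/L

[HCO3⁻] = 1.46 mmol/L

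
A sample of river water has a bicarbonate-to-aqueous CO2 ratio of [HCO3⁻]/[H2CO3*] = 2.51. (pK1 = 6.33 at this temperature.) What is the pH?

pH = 6.73

From K1 = [H⁺][HCO3⁻]/[H2CO3*]:  pH = pK1 + log₁₀([HCO3⁻]/[H2CO3*])
log₁₀(2.51) = +0.400
pH = 6.33 + (+0.400) = 6.73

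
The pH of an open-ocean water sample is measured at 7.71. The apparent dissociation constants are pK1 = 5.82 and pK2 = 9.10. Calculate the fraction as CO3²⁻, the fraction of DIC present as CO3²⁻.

α₂ = 1 / (1 + [H⁺]/K2 + [H⁺]²/(K1K2)) = 1 / (1 + 10^+1.39 + 10^-0.50)
   = 1 / (1 + 24.547 + 0.31623) = 1/25.863 = 0.03866

α₂ = 0.0387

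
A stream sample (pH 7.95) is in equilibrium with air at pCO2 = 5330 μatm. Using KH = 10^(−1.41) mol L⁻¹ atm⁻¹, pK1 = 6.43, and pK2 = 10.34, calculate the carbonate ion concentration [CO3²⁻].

[CO2*] = KH · pCO2 = 10^(−1.41) × 5330×10^-6 = 2.074×10^-4 mol/L
α₀ = 1/(1 + K1/[H⁺] + K1K2/[H⁺]²) = 1/(1 + 10^+1.52 + 10^-0.87) = 0.02920
DIC = [CO2*]/α₀ = 2.074×10^-4 / 0.02920 = 7.102 mmol/L
[CO3²⁻] = α₂·DIC; α₂ = 0.003939, so [CO3²⁻] = 0.003939 × 7.102 = 0.0280 mmol/L

[CO3²⁻] = 0.0280 mmol/L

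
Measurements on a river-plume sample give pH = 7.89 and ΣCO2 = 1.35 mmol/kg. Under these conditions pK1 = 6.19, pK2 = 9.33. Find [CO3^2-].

α₂ = 1 / (1 + [H⁺]/K2 + [H⁺]²/(K1K2)) = 1 / (1 + 10^+1.44 + 10^-0.26)
   = 1 / (1 + 27.542 + 0.54954) = 1/29.092 = 0.03437
[CO3²⁻] = α₂ × DIC = 0.03437 × 1.35 = 0.0464 mmol/kg

[CO3²⁻] = 0.0464 mmol/kg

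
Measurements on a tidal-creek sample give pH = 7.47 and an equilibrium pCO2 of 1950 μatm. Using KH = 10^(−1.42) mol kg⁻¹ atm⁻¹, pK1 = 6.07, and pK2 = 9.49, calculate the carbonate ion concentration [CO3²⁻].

[CO3²⁻] = 17.8 μmol/kg

[CO2*] = KH · pCO2 = 10^(−1.42) × 1950×10^-6 = 7.414×10^-5 mol/kg
α₀ = 1/(1 + K1/[H⁺] + K1K2/[H⁺]²) = 1/(1 + 10^+1.40 + 10^-0.62) = 0.03794
DIC = [CO2*]/α₀ = 7.414×10^-5 / 0.03794 = 1.954 mmol/kg
[CO3²⁻] = α₂·DIC; α₂ = 0.009101, so [CO3²⁻] = 0.009101 × 1.954 = 0.0178 mmol/kg = 17.8 μmol/kg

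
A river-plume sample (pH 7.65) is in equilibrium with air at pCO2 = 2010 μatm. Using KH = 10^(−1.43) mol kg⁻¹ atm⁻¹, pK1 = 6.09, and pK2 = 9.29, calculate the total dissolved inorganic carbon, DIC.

DIC = 2.85 mmol/kg

[CO2*] = KH · pCO2 = 10^(−1.43) × 2010×10^-6 = 7.468×10^-5 mol/kg
α₀ = 1/(1 + K1/[H⁺] + K1K2/[H⁺]²) = 1/(1 + 10^+1.56 + 10^-0.08) = 0.02622
DIC = [CO2*]/α₀ = 7.468×10^-5 / 0.02622 = 2.85 mmol/kg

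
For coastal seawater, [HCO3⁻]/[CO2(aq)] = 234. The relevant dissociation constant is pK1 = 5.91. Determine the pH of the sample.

From K1 = [H⁺][HCO3⁻]/[CO2(aq)]:  pH = pK1 + log₁₀([HCO3⁻]/[CO2(aq)])
log₁₀(234) = +2.369
pH = 5.91 + (+2.369) = 8.28

pH = 8.28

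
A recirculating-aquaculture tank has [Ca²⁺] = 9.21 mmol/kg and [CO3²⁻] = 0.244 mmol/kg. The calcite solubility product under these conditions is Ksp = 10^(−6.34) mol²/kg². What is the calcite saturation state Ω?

Ω = 4.92

Ksp = 10^(−6.34) = 4.571×10^-7
Ω = [Ca²⁺][CO3²⁻]/Ksp = (9.21×10^-3)(0.244×10^-3) / 4.571×10^-7 = 4.92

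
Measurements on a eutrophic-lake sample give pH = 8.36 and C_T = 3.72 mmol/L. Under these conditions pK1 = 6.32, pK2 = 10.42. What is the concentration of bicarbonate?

[HCO3⁻] = 3.65 mmol/L

α₁ = 1 / (1 + [H⁺]/K1 + K2/[H⁺]) = 1 / (1 + 10^-2.04 + 10^-2.06)
   = 1 / (1 + 0.0091201 + 0.0087096) = 1/1.0178 = 0.9825
[HCO3⁻] = α₁ × DIC = 0.9825 × 3.72 = 3.65 mmol/L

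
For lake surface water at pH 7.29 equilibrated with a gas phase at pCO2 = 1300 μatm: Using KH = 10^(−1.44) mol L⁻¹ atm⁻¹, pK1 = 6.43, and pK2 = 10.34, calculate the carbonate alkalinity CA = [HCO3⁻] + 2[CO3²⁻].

CA = 0.343 mmol/L

[CO2*] = KH · pCO2 = 10^(−1.44) × 1300×10^-6 = 4.720×10^-5 mol/L
α₀ = 1/(1 + K1/[H⁺] + K1K2/[H⁺]²) = 1/(1 + 10^+0.86 + 10^-2.19) = 0.1212
DIC = [CO2*]/α₀ = 4.720×10^-5 / 0.1212 = 0.3894 mmol/L
CA = (α₁ + 2α₂)·DIC = (0.8780 + 2×0.0007825) × 0.3894 = 0.343 mmol/L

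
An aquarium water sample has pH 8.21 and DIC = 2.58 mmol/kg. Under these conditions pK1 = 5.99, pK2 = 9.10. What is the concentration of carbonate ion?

[CO3²⁻] = 0.293 mmol/kg

α₂ = 1 / (1 + [H⁺]/K2 + [H⁺]²/(K1K2)) = 1 / (1 + 10^+0.89 + 10^-1.33)
   = 1 / (1 + 7.7625 + 0.046774) = 1/8.8092 = 0.1135
[CO3²⁻] = α₂ × DIC = 0.1135 × 2.58 = 0.293 mmol/kg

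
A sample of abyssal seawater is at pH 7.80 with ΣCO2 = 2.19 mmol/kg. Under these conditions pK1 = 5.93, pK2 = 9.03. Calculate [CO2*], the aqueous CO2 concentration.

[CO2*] = 0.0275 mmol/kg

α₀ = 1 / (1 + K1/[H⁺] + K1K2/[H⁺]²) = 1 / (1 + 10^+1.87 + 10^+0.64)
   = 1 / (1 + 74.131 + 4.3652) = 1/79.496 = 0.01258
[CO2*] = α₀ × DIC = 0.01258 × 2.19 = 0.0275 mmol/kg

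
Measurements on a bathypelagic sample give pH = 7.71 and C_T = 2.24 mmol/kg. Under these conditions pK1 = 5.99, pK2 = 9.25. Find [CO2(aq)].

α₀ = 1 / (1 + K1/[H⁺] + K1K2/[H⁺]²) = 1 / (1 + 10^+1.72 + 10^+0.18)
   = 1 / (1 + 52.481 + 1.5136) = 1/54.994 = 0.01818
[CO2*] = α₀ × DIC = 0.01818 × 2.24 = 0.0407 mmol/kg

[CO2*] = 0.0407 mmol/kg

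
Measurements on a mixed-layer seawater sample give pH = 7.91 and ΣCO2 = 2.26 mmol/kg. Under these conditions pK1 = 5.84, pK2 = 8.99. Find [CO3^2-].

[CO3²⁻] = 0.172 mmol/kg

α₂ = 1 / (1 + [H⁺]/K2 + [H⁺]²/(K1K2)) = 1 / (1 + 10^+1.08 + 10^-0.99)
   = 1 / (1 + 12.023 + 0.10233) = 1/13.125 = 0.07619
[CO3²⁻] = α₂ × DIC = 0.07619 × 2.26 = 0.172 mmol/kg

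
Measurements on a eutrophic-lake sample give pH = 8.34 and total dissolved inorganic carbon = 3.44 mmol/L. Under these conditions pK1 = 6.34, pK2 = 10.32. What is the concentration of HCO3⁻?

α₁ = 1 / (1 + [H⁺]/K1 + K2/[H⁺]) = 1 / (1 + 10^-2.00 + 10^-1.98)
   = 1 / (1 + 0.010000 + 0.010471) = 1/1.0205 = 0.9799
[HCO3⁻] = α₁ × DIC = 0.9799 × 3.44 = 3.37 mmol/L

[HCO3⁻] = 3.37 mmol/L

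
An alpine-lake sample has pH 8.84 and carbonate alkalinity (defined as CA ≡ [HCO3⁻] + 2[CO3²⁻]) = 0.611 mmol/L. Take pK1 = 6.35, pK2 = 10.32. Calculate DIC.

CA = [HCO3⁻] + 2[CO3²⁻] = (α₁ + 2α₂)·DIC
At pH 8.84: [H⁺]/K1 = 10^-2.49 = 0.0032359, K2/[H⁺] = 10^-1.48 = 0.033113
α₁ = 1/(1 + 0.0032359 + 0.033113) = 1/1.0363 = 0.9649; α₂ = α₁·K2/[H⁺] = 0.03195
α₁ + 2α₂ = 1.0288
DIC = CA / (α₁ + 2α₂) = 0.611 / 1.0288 = 0.594 mmol/L

DIC = 0.594 mmol/L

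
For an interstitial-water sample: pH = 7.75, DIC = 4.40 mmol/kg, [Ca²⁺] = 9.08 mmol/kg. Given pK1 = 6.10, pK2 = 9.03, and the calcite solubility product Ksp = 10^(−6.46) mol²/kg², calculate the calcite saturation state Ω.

α₂ = 1 / (1 + [H⁺]/K2 + [H⁺]²/(K1K2)) = 1 / (1 + 10^+1.28 + 10^-0.37)
   = 1 / (1 + 19.055 + 0.42658) = 1/20.481 = 0.04883
[CO3²⁻] = α₂ × DIC = 0.04883 × 4.40 = 0.2148 mmol/kg
Ksp = 10^(−6.46) = 3.467×10^-7
Ω = [Ca²⁺][CO3²⁻]/Ksp = (9.08×10^-3)(2.148×10^-4) / 3.467×10^-7 = 5.63

Ω = 5.63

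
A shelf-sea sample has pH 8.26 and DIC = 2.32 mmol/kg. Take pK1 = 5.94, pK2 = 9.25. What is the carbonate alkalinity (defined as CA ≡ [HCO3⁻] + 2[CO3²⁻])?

CA = [HCO3⁻] + 2[CO3²⁻] = (α₁ + 2α₂)·DIC
At pH 8.26: [H⁺]/K1 = 10^-2.32 = 0.0047863, K2/[H⁺] = 10^-0.99 = 0.10233
α₁ = 1/(1 + 0.0047863 + 0.10233) = 1/1.1071 = 0.9032; α₂ = α₁·K2/[H⁺] = 0.09243
α₁ + 2α₂ = 1.0881
CA = 1.0881 × 2.32 = 2.52 mmol/kg

CA = 2.52 mmol/kg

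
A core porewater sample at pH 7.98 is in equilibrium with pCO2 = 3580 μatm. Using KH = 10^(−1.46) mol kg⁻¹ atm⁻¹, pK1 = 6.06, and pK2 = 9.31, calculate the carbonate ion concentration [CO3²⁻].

[CO2*] = KH · pCO2 = 10^(−1.46) × 3580×10^-6 = 1.241×10^-4 mol/kg
α₀ = 1/(1 + K1/[H⁺] + K1K2/[H⁺]²) = 1/(1 + 10^+1.92 + 10^+0.59) = 0.01136
DIC = [CO2*]/α₀ = 1.241×10^-4 / 0.01136 = 10.93 mmol/kg
[CO3²⁻] = α₂·DIC; α₂ = 0.04418, so [CO3²⁻] = 0.04418 × 10.93 = 0.483 mmol/kg

[CO3²⁻] = 0.483 mmol/kg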